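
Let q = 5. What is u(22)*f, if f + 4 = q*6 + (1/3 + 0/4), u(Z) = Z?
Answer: 1738/3 ≈ 579.33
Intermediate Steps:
f = 79/3 (f = -4 + (5*6 + (1/3 + 0/4)) = -4 + (30 + (1*(⅓) + 0*(¼))) = -4 + (30 + (⅓ + 0)) = -4 + (30 + ⅓) = -4 + 91/3 = 79/3 ≈ 26.333)
u(22)*f = 22*(79/3) = 1738/3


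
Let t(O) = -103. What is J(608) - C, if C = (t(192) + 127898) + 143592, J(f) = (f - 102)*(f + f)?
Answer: 343909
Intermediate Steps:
J(f) = 2*f*(-102 + f) (J(f) = (-102 + f)*(2*f) = 2*f*(-102 + f))
C = 271387 (C = (-103 + 127898) + 143592 = 127795 + 143592 = 271387)
J(608) - C = 2*608*(-102 + 608) - 1*271387 = 2*608*506 - 271387 = 615296 - 271387 = 343909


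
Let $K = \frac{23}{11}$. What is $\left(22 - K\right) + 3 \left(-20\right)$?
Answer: $- \frac{441}{11} \approx -40.091$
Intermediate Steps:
$K = \frac{23}{11}$ ($K = 23 \cdot \frac{1}{11} = \frac{23}{11} \approx 2.0909$)
$\left(22 - K\right) + 3 \left(-20\right) = \left(22 - \frac{23}{11}\right) + 3 \left(-20\right) = \left(22 - \frac{23}{11}\right) - 60 = \frac{219}{11} - 60 = - \frac{441}{11}$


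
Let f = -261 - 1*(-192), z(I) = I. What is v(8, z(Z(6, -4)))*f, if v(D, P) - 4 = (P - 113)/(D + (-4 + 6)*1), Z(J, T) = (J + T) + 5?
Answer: 2277/5 ≈ 455.40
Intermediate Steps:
Z(J, T) = 5 + J + T
v(D, P) = 4 + (-113 + P)/(2 + D) (v(D, P) = 4 + (P - 113)/(D + (-4 + 6)*1) = 4 + (-113 + P)/(D + 2*1) = 4 + (-113 + P)/(D + 2) = 4 + (-113 + P)/(2 + D))
f = -69 (f = -261 + 192 = -69)
v(8, z(Z(6, -4)))*f = ((-105 + (5 + 6 - 4) + 4*8)/(2 + 8))*(-69) = ((-105 + 7 + 32)/10)*(-69) = ((⅒)*(-66))*(-69) = -33/5*(-69) = 2277/5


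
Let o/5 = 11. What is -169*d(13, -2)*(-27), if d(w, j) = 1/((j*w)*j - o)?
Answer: -1521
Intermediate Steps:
o = 55 (o = 5*11 = 55)
d(w, j) = 1/(-55 + w*j²) (d(w, j) = 1/((j*w)*j - 1*55) = 1/(w*j² - 55) = 1/(-55 + w*j²))
-169*d(13, -2)*(-27) = -169/(-55 + 13*(-2)²)*(-27) = -169/(-55 + 13*4)*(-27) = -169/(-55 + 52)*(-27) = -169/(-3)*(-27) = -169*(-⅓)*(-27) = (169/3)*(-27) = -1521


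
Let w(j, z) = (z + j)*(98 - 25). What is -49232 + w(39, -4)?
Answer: -46677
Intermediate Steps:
w(j, z) = 73*j + 73*z (w(j, z) = (j + z)*73 = 73*j + 73*z)
-49232 + w(39, -4) = -49232 + (73*39 + 73*(-4)) = -49232 + (2847 - 292) = -49232 + 2555 = -46677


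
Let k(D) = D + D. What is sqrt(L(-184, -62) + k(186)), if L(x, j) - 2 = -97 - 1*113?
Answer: 2*sqrt(41) ≈ 12.806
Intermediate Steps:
k(D) = 2*D
L(x, j) = -208 (L(x, j) = 2 + (-97 - 1*113) = 2 + (-97 - 113) = 2 - 210 = -208)
sqrt(L(-184, -62) + k(186)) = sqrt(-208 + 2*186) = sqrt(-208 + 372) = sqrt(164) = 2*sqrt(41)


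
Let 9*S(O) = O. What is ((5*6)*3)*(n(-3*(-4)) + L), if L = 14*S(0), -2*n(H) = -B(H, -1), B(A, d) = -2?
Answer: -90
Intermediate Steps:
S(O) = O/9
n(H) = -1 (n(H) = -(-1)*(-2)/2 = -½*2 = -1)
L = 0 (L = 14*((⅑)*0) = 14*0 = 0)
((5*6)*3)*(n(-3*(-4)) + L) = ((5*6)*3)*(-1 + 0) = (30*3)*(-1) = 90*(-1) = -90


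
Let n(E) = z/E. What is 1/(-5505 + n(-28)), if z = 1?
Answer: -28/154141 ≈ -0.00018165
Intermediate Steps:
n(E) = 1/E
1/(-5505 + n(-28)) = 1/(-5505 + 1/(-28)) = 1/(-5505 - 1/28) = 1/(-154141/28) = -28/154141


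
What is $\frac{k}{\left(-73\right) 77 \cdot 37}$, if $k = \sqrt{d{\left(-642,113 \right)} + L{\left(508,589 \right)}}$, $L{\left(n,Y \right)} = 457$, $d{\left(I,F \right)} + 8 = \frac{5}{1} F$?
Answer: $- \frac{13 \sqrt{6}}{207977} \approx -0.00015311$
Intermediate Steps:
$d{\left(I,F \right)} = -8 + 5 F$ ($d{\left(I,F \right)} = -8 + \frac{5}{1} F = -8 + 5 \cdot 1 F = -8 + 5 F$)
$k = 13 \sqrt{6}$ ($k = \sqrt{\left(-8 + 5 \cdot 113\right) + 457} = \sqrt{\left(-8 + 565\right) + 457} = \sqrt{557 + 457} = \sqrt{1014} = 13 \sqrt{6} \approx 31.843$)
$\frac{k}{\left(-73\right) 77 \cdot 37} = \frac{13 \sqrt{6}}{\left(-73\right) 77 \cdot 37} = \frac{13 \sqrt{6}}{\left(-5621\right) 37} = \frac{13 \sqrt{6}}{-207977} = 13 \sqrt{6} \left(- \frac{1}{207977}\right) = - \frac{13 \sqrt{6}}{207977}$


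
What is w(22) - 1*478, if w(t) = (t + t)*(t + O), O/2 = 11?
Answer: 1458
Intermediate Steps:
O = 22 (O = 2*11 = 22)
w(t) = 2*t*(22 + t) (w(t) = (t + t)*(t + 22) = (2*t)*(22 + t) = 2*t*(22 + t))
w(22) - 1*478 = 2*22*(22 + 22) - 1*478 = 2*22*44 - 478 = 1936 - 478 = 1458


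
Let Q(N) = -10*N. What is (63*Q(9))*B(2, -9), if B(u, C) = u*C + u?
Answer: 90720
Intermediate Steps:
B(u, C) = u + C*u (B(u, C) = C*u + u = u + C*u)
(63*Q(9))*B(2, -9) = (63*(-10*9))*(2*(1 - 9)) = (63*(-90))*(2*(-8)) = -5670*(-16) = 90720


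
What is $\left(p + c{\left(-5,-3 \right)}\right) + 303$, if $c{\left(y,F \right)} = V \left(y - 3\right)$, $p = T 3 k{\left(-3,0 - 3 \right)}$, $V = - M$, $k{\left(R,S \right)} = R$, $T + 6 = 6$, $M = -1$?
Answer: $295$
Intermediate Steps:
$T = 0$ ($T = -6 + 6 = 0$)
$V = 1$ ($V = \left(-1\right) \left(-1\right) = 1$)
$p = 0$ ($p = 0 \cdot 3 \left(-3\right) = 0 \left(-3\right) = 0$)
$c{\left(y,F \right)} = -3 + y$ ($c{\left(y,F \right)} = 1 \left(y - 3\right) = 1 \left(-3 + y\right) = -3 + y$)
$\left(p + c{\left(-5,-3 \right)}\right) + 303 = \left(0 - 8\right) + 303 = -8 + 303 = 295$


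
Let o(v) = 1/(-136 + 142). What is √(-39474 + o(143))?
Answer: I*√1421058/6 ≈ 198.68*I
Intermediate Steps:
o(v) = ⅙ (o(v) = 1/6 = ⅙)
√(-39474 + o(143)) = √(-39474 + ⅙) = √(-236843/6) = I*√1421058/6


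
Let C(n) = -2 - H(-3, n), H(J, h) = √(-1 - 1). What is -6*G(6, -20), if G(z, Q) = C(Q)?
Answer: 12 + 6*I*√2 ≈ 12.0 + 8.4853*I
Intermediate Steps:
H(J, h) = I*√2 (H(J, h) = √(-2) = I*√2)
C(n) = -2 - I*√2
G(z, Q) = -2 - I*√2
-6*G(6, -20) = -6*(-2 - I*√2) = 12 + 6*I*√2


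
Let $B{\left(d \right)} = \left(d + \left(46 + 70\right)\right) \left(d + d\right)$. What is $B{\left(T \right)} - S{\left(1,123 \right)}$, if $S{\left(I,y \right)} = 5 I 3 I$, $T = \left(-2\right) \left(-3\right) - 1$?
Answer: $1195$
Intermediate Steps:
$T = 5$ ($T = 6 - 1 = 5$)
$B{\left(d \right)} = 2 d \left(116 + d\right)$ ($B{\left(d \right)} = \left(d + 116\right) 2 d = \left(116 + d\right) 2 d = 2 d \left(116 + d\right)$)
$S{\left(I,y \right)} = 15 I^{2}$ ($S{\left(I,y \right)} = 15 I I = 15 I^{2}$)
$B{\left(T \right)} - S{\left(1,123 \right)} = 2 \cdot 5 \left(116 + 5\right) - 15 \cdot 1^{2} = 2 \cdot 5 \cdot 121 - 15 \cdot 1 = 1210 - 15 = 1195$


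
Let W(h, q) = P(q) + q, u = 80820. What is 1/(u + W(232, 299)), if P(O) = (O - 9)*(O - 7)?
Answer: 1/165799 ≈ 6.0314e-6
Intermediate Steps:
P(O) = (-9 + O)*(-7 + O)
W(h, q) = 63 + q² - 15*q (W(h, q) = (63 + q² - 16*q) + q = 63 + q² - 15*q)
1/(u + W(232, 299)) = 1/(80820 + (63 + 299² - 15*299)) = 1/(80820 + (63 + 89401 - 4485)) = 1/(80820 + 84979) = 1/165799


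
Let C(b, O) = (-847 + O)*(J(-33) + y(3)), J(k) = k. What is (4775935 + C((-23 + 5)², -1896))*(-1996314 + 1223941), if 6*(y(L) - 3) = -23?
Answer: -22562899147747/6 ≈ -3.7605e+12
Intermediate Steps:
y(L) = -⅚ (y(L) = 3 + (⅙)*(-23) = 3 - 23/6 = -⅚)
C(b, O) = 171941/6 - 203*O/6 (C(b, O) = (-847 + O)*(-33 - ⅚) = (-847 + O)*(-203/6) = 171941/6 - 203*O/6)
(4775935 + C((-23 + 5)², -1896))*(-1996314 + 1223941) = (4775935 + (171941/6 - 203/6*(-1896)))*(-1996314 + 1223941) = (4775935 + (171941/6 + 64148))*(-772373) = (4775935 + 556829/6)*(-772373) = (29212439/6)*(-772373) = -22562899147747/6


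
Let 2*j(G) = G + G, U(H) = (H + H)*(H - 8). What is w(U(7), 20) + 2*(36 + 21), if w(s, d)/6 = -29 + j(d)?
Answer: 60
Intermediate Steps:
U(H) = 2*H*(-8 + H) (U(H) = (2*H)*(-8 + H) = 2*H*(-8 + H))
j(G) = G (j(G) = (G + G)/2 = (2*G)/2 = G)
w(s, d) = -174 + 6*d (w(s, d) = 6*(-29 + d) = -174 + 6*d)
w(U(7), 20) + 2*(36 + 21) = (-174 + 6*20) + 2*(36 + 21) = (-174 + 120) + 2*57 = -54 + 114 = 60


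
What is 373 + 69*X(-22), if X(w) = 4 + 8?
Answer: 1201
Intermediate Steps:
X(w) = 12
373 + 69*X(-22) = 373 + 69*12 = 373 + 828 = 1201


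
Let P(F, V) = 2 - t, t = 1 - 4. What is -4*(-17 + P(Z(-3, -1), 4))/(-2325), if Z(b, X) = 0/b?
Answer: -16/775 ≈ -0.020645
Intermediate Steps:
t = -3
Z(b, X) = 0
P(F, V) = 5 (P(F, V) = 2 - 1*(-3) = 2 + 3 = 5)
-4*(-17 + P(Z(-3, -1), 4))/(-2325) = -4*(-17 + 5)/(-2325) = -4*(-12)*(-1/2325) = 48*(-1/2325) = -16/775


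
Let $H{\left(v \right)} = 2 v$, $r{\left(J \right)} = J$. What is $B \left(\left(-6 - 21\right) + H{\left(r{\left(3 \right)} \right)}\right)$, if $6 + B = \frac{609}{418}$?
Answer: $\frac{39879}{418} \approx 95.404$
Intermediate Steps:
$B = - \frac{1899}{418}$ ($B = -6 + \frac{609}{418} = - \frac{1899}{418} \approx -4.5431$)
$B \left(\left(-6 - 21\right) + H{\left(r{\left(3 \right)} \right)}\right) = - \frac{1899 \left(\left(-6 - 21\right) + 2 \cdot 3\right)}{418} = - \frac{1899 \left(-27 + 6\right)}{418} = \left(- \frac{1899}{418}\right) \left(-21\right) = \frac{39879}{418}$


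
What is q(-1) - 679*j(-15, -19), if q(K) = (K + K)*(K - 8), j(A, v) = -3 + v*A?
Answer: -191460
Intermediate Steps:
j(A, v) = -3 + A*v
q(K) = 2*K*(-8 + K) (q(K) = (2*K)*(-8 + K) = 2*K*(-8 + K))
q(-1) - 679*j(-15, -19) = 2*(-1)*(-8 - 1) - 679*(-3 - 15*(-19)) = 2*(-1)*(-9) - 679*(-3 + 285) = 18 - 679*282 = 18 - 191478 = -191460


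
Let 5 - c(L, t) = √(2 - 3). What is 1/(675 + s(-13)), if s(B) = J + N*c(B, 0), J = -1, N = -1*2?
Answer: 166/110225 - I/220450 ≈ 0.001506 - 4.5362e-6*I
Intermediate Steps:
N = -2
c(L, t) = 5 - I (c(L, t) = 5 - √(2 - 3) = 5 - √(-1) = 5 - I)
s(B) = -11 + 2*I (s(B) = -1 - 2*(5 - I) = -1 + (-10 + 2*I) = -11 + 2*I)
1/(675 + s(-13)) = 1/(675 + (-11 + 2*I)) = 1/(664 + 2*I) = (664 - 2*I)/440900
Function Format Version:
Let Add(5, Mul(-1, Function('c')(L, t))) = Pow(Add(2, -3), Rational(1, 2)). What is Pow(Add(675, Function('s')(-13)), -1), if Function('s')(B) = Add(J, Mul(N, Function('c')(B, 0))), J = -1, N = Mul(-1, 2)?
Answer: Add(Rational(166, 110225), Mul(Rational(-1, 220450), I)) ≈ Add(0.0015060, Mul(-4.5362e-6, I))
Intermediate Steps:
N = -2
Function('c')(L, t) = Add(5, Mul(-1, I)) (Function('c')(L, t) = Add(5, Mul(-1, Pow(Add(2, -3), Rational(1, 2)))) = Add(5, Mul(-1, Pow(-1, Rational(1, 2)))) = Add(5, Mul(-1, I)))
Function('s')(B) = Add(-11, Mul(2, I)) (Function('s')(B) = Add(-1, Mul(-2, Add(5, Mul(-1, I)))) = Add(-1, Add(-10, Mul(2, I))) = Add(-11, Mul(2, I)))
Pow(Add(675, Function('s')(-13)), -1) = Pow(Add(675, Add(-11, Mul(2, I))), -1) = Pow(Add(664, Mul(2, I)), -1) = Mul(Rational(1, 440900), Add(664, Mul(-2, I)))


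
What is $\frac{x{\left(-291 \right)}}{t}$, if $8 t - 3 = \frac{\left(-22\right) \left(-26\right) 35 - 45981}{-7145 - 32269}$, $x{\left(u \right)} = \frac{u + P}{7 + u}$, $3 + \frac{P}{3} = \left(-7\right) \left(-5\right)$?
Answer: $\frac{15371460}{10238413} \approx 1.5014$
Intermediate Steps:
$P = 96$ ($P = -9 + 3 \left(\left(-7\right) \left(-5\right)\right) = -9 + 3 \cdot 35 = -9 + 105 = 96$)
$x{\left(u \right)} = \frac{96 + u}{7 + u}$ ($x{\left(u \right)} = \frac{u + 96}{7 + u} = \frac{96 + u}{7 + u}$)
$t = \frac{144203}{315312}$ ($t = \frac{3}{8} + \frac{\left(\left(-22\right) \left(-26\right) 35 - 45981\right) \frac{1}{-7145 - 32269}}{8} = \frac{3}{8} + \frac{\left(572 \cdot 35 - 45981\right) \frac{1}{-39414}}{8} = \frac{3}{8} + \frac{\left(20020 - 45981\right) \left(- \frac{1}{39414}\right)}{8} = \frac{3}{8} + \frac{\left(-25961\right) \left(- \frac{1}{39414}\right)}{8} = \frac{3}{8} + \frac{1}{8} \cdot \frac{25961}{39414} = \frac{3}{8} + \frac{25961}{315312} = \frac{144203}{315312} \approx 0.45733$)
$\frac{x{\left(-291 \right)}}{t} = \frac{\frac{1}{7 - 291} \left(96 - 291\right)}{\frac{144203}{315312}} = \frac{1}{-284} \left(-195\right) \frac{315312}{144203} = \left(- \frac{1}{284}\right) \left(-195\right) \frac{315312}{144203} = \frac{195}{284} \cdot \frac{315312}{144203} = \frac{15371460}{10238413}$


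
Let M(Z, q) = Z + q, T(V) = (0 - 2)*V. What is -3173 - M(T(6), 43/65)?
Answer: -205508/65 ≈ -3161.7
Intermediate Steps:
T(V) = -2*V
-3173 - M(T(6), 43/65) = -3173 - (-2*6 + 43/65) = -3173 - (-12 + 43*(1/65)) = -3173 - (-12 + 43/65) = -3173 - 1*(-737/65) = -3173 + 737/65 = -205508/65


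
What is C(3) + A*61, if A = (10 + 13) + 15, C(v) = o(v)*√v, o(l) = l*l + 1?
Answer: 2318 + 10*√3 ≈ 2335.3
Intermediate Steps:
o(l) = 1 + l² (o(l) = l² + 1 = 1 + l²)
C(v) = √v*(1 + v²) (C(v) = (1 + v²)*√v = √v*(1 + v²))
A = 38 (A = 23 + 15 = 38)
C(3) + A*61 = √3*(1 + 3²) + 38*61 = √3*(1 + 9) + 2318 = √3*10 + 2318 = 10*√3 + 2318 = 2318 + 10*√3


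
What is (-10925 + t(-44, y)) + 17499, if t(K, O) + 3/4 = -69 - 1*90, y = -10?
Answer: 25657/4 ≈ 6414.3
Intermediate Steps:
t(K, O) = -639/4 (t(K, O) = -¾ + (-69 - 1*90) = -¾ + (-69 - 90) = -¾ - 159 = -639/4)
(-10925 + t(-44, y)) + 17499 = (-10925 - 639/4) + 17499 = -44339/4 + 17499 = 25657/4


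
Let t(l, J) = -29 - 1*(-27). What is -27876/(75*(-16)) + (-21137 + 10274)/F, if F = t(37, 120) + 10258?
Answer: 5684597/256400 ≈ 22.171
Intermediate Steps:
t(l, J) = -2 (t(l, J) = -29 + 27 = -2)
F = 10256 (F = -2 + 10258 = 10256)
-27876/(75*(-16)) + (-21137 + 10274)/F = -27876/(75*(-16)) + (-21137 + 10274)/10256 = -27876/(-1200) - 10863*1/10256 = -27876*(-1/1200) - 10863/10256 = 2323/100 - 10863/10256 = 5684597/256400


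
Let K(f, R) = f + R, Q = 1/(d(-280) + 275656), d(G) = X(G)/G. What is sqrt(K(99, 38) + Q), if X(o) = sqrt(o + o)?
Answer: sqrt((2643541110 - 137*I*sqrt(35))/(19295920 - I*sqrt(35))) ≈ 11.705 + 0.e-13*I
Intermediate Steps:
X(o) = sqrt(2)*sqrt(o) (X(o) = sqrt(2*o) = sqrt(2)*sqrt(o))
d(G) = sqrt(2)/sqrt(G) (d(G) = (sqrt(2)*sqrt(G))/G = sqrt(2)/sqrt(G))
Q = 1/(275656 - I*sqrt(35)/70) (Q = 1/(sqrt(2)/sqrt(-280) + 275656) = 1/(sqrt(2)*(-I*sqrt(70)/140) + 275656) = 1/(-I*sqrt(35)/70 + 275656) = 1/(275656 - I*sqrt(35)/70) ≈ 3.6277e-6 + 0.e-12*I)
K(f, R) = R + f
sqrt(K(99, 38) + Q) = sqrt((38 + 99) + (38591840/10638072247041 + 2*I*sqrt(35)/10638072247041)) = sqrt(137 + (38591840/10638072247041 + 2*I*sqrt(35)/10638072247041)) = sqrt(1457415936436457/10638072247041 + 2*I*sqrt(35)/10638072247041)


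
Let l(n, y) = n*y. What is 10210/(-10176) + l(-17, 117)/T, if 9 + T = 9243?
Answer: -1060363/870048 ≈ -1.2187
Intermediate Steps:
T = 9234 (T = -9 + 9243 = 9234)
10210/(-10176) + l(-17, 117)/T = 10210/(-10176) - 17*117/9234 = 10210*(-1/10176) - 1989*1/9234 = -5105/5088 - 221/1026 = -1060363/870048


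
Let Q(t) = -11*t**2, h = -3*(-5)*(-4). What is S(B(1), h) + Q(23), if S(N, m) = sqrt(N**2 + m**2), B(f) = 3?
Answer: -5819 + 3*sqrt(401) ≈ -5758.9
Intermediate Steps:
h = -60 (h = 15*(-4) = -60)
S(B(1), h) + Q(23) = sqrt(3**2 + (-60)**2) - 11*23**2 = sqrt(9 + 3600) - 11*529 = sqrt(3609) - 5819 = 3*sqrt(401) - 5819 = -5819 + 3*sqrt(401)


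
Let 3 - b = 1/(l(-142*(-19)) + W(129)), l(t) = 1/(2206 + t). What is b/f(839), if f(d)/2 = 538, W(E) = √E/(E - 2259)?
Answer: 2628532791/277770472772 + 1067183960*√129/69442618193 ≈ 0.18401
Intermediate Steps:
W(E) = √E/(-2259 + E)
f(d) = 1076 (f(d) = 2*538 = 1076)
b = 3 - 1/(1/4904 - √129/2130) (b = 3 - 1/(1/(2206 - 142*(-19)) + √129/(-2259 + 129)) = 3 - 1/(1/(2206 + 2698) + √129/(-2130)) = 3 - 1/(1/4904 + √129*(-1/2130)) = 3 - 1/(1/4904 - √129/2130) ≈ 197.99)
b/f(839) = (2628532791/258150997 + 4268735840*√129/258150997)/1076 = (2628532791/258150997 + 4268735840*√129/258150997)*(1/1076) = 2628532791/277770472772 + 1067183960*√129/69442618193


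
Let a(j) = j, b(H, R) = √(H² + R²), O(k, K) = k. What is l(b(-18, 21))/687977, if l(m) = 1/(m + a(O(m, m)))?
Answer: √85/350868270 ≈ 2.6276e-8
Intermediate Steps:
l(m) = 1/(2*m) (l(m) = 1/(m + m) = 1/(2*m))
l(b(-18, 21))/687977 = (1/(2*(√((-18)² + 21²))))/687977 = (1/(2*(√(324 + 441))))*(1/687977) = (1/(2*(√765)))*(1/687977) = (1/(2*((3*√85))))*(1/687977) = ((√85/255)/2)*(1/687977) = (√85/510)*(1/687977) = √85/350868270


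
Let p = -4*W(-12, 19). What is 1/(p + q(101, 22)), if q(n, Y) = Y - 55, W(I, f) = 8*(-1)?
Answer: -1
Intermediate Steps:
W(I, f) = -8
q(n, Y) = -55 + Y
p = 32 (p = -4*(-8) = 32)
1/(p + q(101, 22)) = 1/(32 + (-55 + 22)) = 1/(32 - 33) = 1/(-1) = -1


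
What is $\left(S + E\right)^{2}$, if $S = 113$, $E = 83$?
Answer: $38416$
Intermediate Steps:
$\left(S + E\right)^{2} = \left(113 + 83\right)^{2} = 196^{2} = 38416$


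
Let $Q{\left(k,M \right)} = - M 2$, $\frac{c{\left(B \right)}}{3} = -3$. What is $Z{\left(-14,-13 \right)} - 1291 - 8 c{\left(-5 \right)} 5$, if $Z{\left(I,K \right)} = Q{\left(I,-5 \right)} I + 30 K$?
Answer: $-465290$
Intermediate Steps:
$c{\left(B \right)} = -9$ ($c{\left(B \right)} = 3 \left(-3\right) = -9$)
$Q{\left(k,M \right)} = - 2 M$
$Z{\left(I,K \right)} = 10 I + 30 K$ ($Z{\left(I,K \right)} = \left(-2\right) \left(-5\right) I + 30 K = 10 I + 30 K$)
$Z{\left(-14,-13 \right)} - 1291 - 8 c{\left(-5 \right)} 5 = \left(10 \left(-14\right) + 30 \left(-13\right)\right) - 1291 \left(-8\right) \left(-9\right) 5 = \left(-140 - 390\right) - 1291 \cdot 72 \cdot 5 = -530 - 464760 = -465290$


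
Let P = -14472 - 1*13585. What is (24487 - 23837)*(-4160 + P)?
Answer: -20941050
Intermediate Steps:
P = -28057 (P = -14472 - 13585 = -28057)
(24487 - 23837)*(-4160 + P) = (24487 - 23837)*(-4160 - 28057) = 650*(-32217) = -20941050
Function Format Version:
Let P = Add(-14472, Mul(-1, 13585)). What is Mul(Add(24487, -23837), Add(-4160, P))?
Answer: -20941050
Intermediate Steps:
P = -28057 (P = Add(-14472, -13585) = -28057)
Mul(Add(24487, -23837), Add(-4160, P)) = Mul(Add(24487, -23837), Add(-4160, -28057)) = Mul(650, -32217) = -20941050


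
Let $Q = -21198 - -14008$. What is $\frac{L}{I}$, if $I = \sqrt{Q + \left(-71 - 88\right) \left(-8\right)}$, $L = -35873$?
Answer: $\frac{35873 i \sqrt{5918}}{5918} \approx 466.32 i$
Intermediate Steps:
$Q = -7190$ ($Q = -21198 + 14008 = -7190$)
$I = i \sqrt{5918}$ ($I = \sqrt{-7190 + \left(-71 - 88\right) \left(-8\right)} = \sqrt{-7190 - -1272} = \sqrt{-7190 + 1272} = \sqrt{-5918} = i \sqrt{5918} \approx 76.929 i$)
$\frac{L}{I} = - \frac{35873}{i \sqrt{5918}} = - 35873 \left(- \frac{i \sqrt{5918}}{5918}\right) = \frac{35873 i \sqrt{5918}}{5918}$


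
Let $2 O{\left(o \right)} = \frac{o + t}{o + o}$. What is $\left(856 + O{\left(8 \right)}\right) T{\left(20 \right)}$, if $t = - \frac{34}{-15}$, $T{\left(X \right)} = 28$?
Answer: $\frac{1438619}{60} \approx 23977.0$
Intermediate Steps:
$t = \frac{34}{15}$ ($t = \left(-34\right) \left(- \frac{1}{15}\right) = \frac{34}{15} \approx 2.2667$)
$O{\left(o \right)} = \frac{\frac{34}{15} + o}{4 o}$ ($O{\left(o \right)} = \frac{\left(o + \frac{34}{15}\right) \frac{1}{o + o}}{2} = \frac{\left(\frac{34}{15} + o\right) \frac{1}{2 o}}{2} = \frac{\frac{1}{2} \frac{1}{o} \left(\frac{34}{15} + o\right)}{2} = \frac{\frac{34}{15} + o}{4 o}$)
$\left(856 + O{\left(8 \right)}\right) T{\left(20 \right)} = \left(856 + \frac{34 + 15 \cdot 8}{60 \cdot 8}\right) 28 = \left(856 + \frac{1}{60} \cdot \frac{1}{8} \left(34 + 120\right)\right) 28 = \left(856 + \frac{1}{60} \cdot \frac{1}{8} \cdot 154\right) 28 = \left(856 + \frac{77}{240}\right) 28 = \frac{205517}{240} \cdot 28 = \frac{1438619}{60}$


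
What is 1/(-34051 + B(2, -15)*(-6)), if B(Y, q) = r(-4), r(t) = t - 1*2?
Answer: -1/34015 ≈ -2.9399e-5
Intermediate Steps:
r(t) = -2 + t (r(t) = t - 2 = -2 + t)
B(Y, q) = -6 (B(Y, q) = -2 - 4 = -6)
1/(-34051 + B(2, -15)*(-6)) = 1/(-34051 - 6*(-6)) = 1/(-34051 + 36) = 1/(-34015) = -1/34015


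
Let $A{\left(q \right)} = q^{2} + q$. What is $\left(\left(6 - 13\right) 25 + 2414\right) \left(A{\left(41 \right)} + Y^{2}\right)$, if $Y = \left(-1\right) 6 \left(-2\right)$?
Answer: $4177974$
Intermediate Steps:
$A{\left(q \right)} = q + q^{2}$
$Y = 12$ ($Y = \left(-6\right) \left(-2\right) = 12$)
$\left(\left(6 - 13\right) 25 + 2414\right) \left(A{\left(41 \right)} + Y^{2}\right) = \left(\left(6 - 13\right) 25 + 2414\right) \left(41 \left(1 + 41\right) + 12^{2}\right) = \left(\left(-7\right) 25 + 2414\right) \left(41 \cdot 42 + 144\right) = \left(-175 + 2414\right) \left(1722 + 144\right) = 2239 \cdot 1866 = 4177974$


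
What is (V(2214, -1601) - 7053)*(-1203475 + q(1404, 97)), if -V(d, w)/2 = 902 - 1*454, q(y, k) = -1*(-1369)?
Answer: 9555540594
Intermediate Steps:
q(y, k) = 1369
V(d, w) = -896 (V(d, w) = -2*(902 - 1*454) = -2*(902 - 454) = -2*448 = -896)
(V(2214, -1601) - 7053)*(-1203475 + q(1404, 97)) = (-896 - 7053)*(-1203475 + 1369) = -7949*(-1202106) = 9555540594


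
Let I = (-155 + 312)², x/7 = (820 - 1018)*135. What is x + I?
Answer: -162461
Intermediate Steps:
x = -187110 (x = 7*((820 - 1018)*135) = 7*(-198*135) = 7*(-26730) = -187110)
I = 24649 (I = 157² = 24649)
x + I = -187110 + 24649 = -162461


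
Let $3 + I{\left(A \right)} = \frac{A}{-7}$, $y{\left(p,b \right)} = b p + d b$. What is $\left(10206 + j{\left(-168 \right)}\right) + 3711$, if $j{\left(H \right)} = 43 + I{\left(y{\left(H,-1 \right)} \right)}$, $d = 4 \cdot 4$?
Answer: $\frac{97547}{7} \approx 13935.0$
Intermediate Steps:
$d = 16$
$y{\left(p,b \right)} = 16 b + b p$ ($y{\left(p,b \right)} = b p + 16 b = 16 b + b p$)
$I{\left(A \right)} = -3 - \frac{A}{7}$ ($I{\left(A \right)} = -3 + \frac{A}{-7} = -3 + A \left(- \frac{1}{7}\right) = -3 - \frac{A}{7}$)
$j{\left(H \right)} = \frac{296}{7} + \frac{H}{7}$ ($j{\left(H \right)} = 43 - \left(3 + \frac{\left(-1\right) \left(16 + H\right)}{7}\right) = 43 - \left(3 + \frac{-16 - H}{7}\right) = 43 + \left(-3 + \left(\frac{16}{7} + \frac{H}{7}\right)\right) = 43 + \left(- \frac{5}{7} + \frac{H}{7}\right) = \frac{296}{7} + \frac{H}{7}$)
$\left(10206 + j{\left(-168 \right)}\right) + 3711 = \left(10206 + \left(\frac{296}{7} + \frac{1}{7} \left(-168\right)\right)\right) + 3711 = \left(10206 + \left(\frac{296}{7} - 24\right)\right) + 3711 = \left(10206 + \frac{128}{7}\right) + 3711 = \frac{71570}{7} + 3711 = \frac{97547}{7}$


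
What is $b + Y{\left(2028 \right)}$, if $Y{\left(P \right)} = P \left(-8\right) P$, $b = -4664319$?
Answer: $-37566591$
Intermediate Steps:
$Y{\left(P \right)} = - 8 P^{2}$ ($Y{\left(P \right)} = - 8 P P = - 8 P^{2}$)
$b + Y{\left(2028 \right)} = -4664319 - 8 \cdot 2028^{2} = -4664319 - 32902272 = -37566591$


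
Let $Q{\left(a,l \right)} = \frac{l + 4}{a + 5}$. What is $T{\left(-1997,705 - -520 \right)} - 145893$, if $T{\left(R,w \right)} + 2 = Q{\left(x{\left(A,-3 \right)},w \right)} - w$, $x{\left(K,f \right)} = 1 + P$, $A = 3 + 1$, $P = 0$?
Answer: $- \frac{881491}{6} \approx -1.4692 \cdot 10^{5}$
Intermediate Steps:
$A = 4$
$x{\left(K,f \right)} = 1$ ($x{\left(K,f \right)} = 1 + 0 = 1$)
$Q{\left(a,l \right)} = \frac{4 + l}{5 + a}$
$T{\left(R,w \right)} = - \frac{4}{3} - \frac{5 w}{6}$ ($T{\left(R,w \right)} = -2 - \left(w - \frac{4 + w}{5 + 1}\right) = -2 - \left(w - \frac{4 + w}{6}\right) = -2 - \left(- \frac{2}{3} + \frac{5 w}{6}\right) = - \frac{4}{3} - \frac{5 w}{6}$)
$T{\left(-1997,705 - -520 \right)} - 145893 = \left(- \frac{4}{3} - \frac{5 \left(705 - -520\right)}{6}\right) - 145893 = \left(- \frac{4}{3} - \frac{5 \left(705 + 520\right)}{6}\right) - 145893 = \left(- \frac{4}{3} - \frac{6125}{6}\right) - 145893 = - \frac{6133}{6} - 145893 = - \frac{881491}{6}$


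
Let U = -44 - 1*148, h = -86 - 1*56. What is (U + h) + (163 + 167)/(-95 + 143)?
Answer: -2617/8 ≈ -327.13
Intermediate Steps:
h = -142 (h = -86 - 56 = -142)
U = -192 (U = -44 - 148 = -192)
(U + h) + (163 + 167)/(-95 + 143) = (-192 - 142) + (163 + 167)/(-95 + 143) = -334 + 330/48 = -334 + 330*(1/48) = -334 + 55/8 = -2617/8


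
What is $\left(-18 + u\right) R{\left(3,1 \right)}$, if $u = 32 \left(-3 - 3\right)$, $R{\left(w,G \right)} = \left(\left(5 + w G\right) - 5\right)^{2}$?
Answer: $-1890$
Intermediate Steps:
$R{\left(w,G \right)} = G^{2} w^{2}$ ($R{\left(w,G \right)} = \left(\left(5 + G w\right) - 5\right)^{2} = \left(G w\right)^{2} = G^{2} w^{2}$)
$u = -192$ ($u = 32 \left(-3 - 3\right) = 32 \left(-6\right) = -192$)
$\left(-18 + u\right) R{\left(3,1 \right)} = \left(-18 - 192\right) 1^{2} \cdot 3^{2} = - 210 \cdot 1 \cdot 9 = \left(-210\right) 9 = -1890$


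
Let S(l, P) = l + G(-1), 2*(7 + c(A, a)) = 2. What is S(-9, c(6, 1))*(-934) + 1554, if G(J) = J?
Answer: 10894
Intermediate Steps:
c(A, a) = -6 (c(A, a) = -7 + (½)*2 = -7 + 1 = -6)
S(l, P) = -1 + l (S(l, P) = l - 1 = -1 + l)
S(-9, c(6, 1))*(-934) + 1554 = (-1 - 9)*(-934) + 1554 = -10*(-934) + 1554 = 9340 + 1554 = 10894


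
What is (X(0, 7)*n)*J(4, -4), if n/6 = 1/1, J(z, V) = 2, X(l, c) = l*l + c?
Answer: 84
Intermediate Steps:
X(l, c) = c + l**2 (X(l, c) = l**2 + c = c + l**2)
n = 6 (n = 6/1 = 6*1 = 6)
(X(0, 7)*n)*J(4, -4) = ((7 + 0**2)*6)*2 = ((7 + 0)*6)*2 = (7*6)*2 = 42*2 = 84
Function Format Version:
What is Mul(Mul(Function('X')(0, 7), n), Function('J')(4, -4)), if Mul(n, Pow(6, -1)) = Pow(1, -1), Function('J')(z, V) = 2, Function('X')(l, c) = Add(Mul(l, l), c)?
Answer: 84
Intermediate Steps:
Function('X')(l, c) = Add(c, Pow(l, 2)) (Function('X')(l, c) = Add(Pow(l, 2), c) = Add(c, Pow(l, 2)))
n = 6 (n = Mul(6, Pow(1, -1)) = Mul(6, 1) = 6)
Mul(Mul(Function('X')(0, 7), n), Function('J')(4, -4)) = Mul(Mul(Add(7, Pow(0, 2)), 6), 2) = Mul(Mul(Add(7, 0), 6), 2) = Mul(Mul(7, 6), 2) = Mul(42, 2) = 84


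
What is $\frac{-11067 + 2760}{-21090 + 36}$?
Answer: $\frac{2769}{7018} \approx 0.39456$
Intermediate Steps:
$\frac{-11067 + 2760}{-21090 + 36} = - \frac{8307}{-21054} = \left(-8307\right) \left(- \frac{1}{21054}\right) = \frac{2769}{7018}$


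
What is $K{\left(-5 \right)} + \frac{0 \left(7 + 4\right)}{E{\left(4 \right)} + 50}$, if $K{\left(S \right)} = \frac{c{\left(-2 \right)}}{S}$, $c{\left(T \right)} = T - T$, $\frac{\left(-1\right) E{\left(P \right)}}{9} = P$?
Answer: $0$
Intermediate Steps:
$E{\left(P \right)} = - 9 P$
$c{\left(T \right)} = 0$
$K{\left(S \right)} = 0$ ($K{\left(S \right)} = \frac{0}{S} = 0$)
$K{\left(-5 \right)} + \frac{0 \left(7 + 4\right)}{E{\left(4 \right)} + 50} = 0 + \frac{0 \left(7 + 4\right)}{\left(-9\right) 4 + 50} = 0 + \frac{0 \cdot 11}{-36 + 50} = 0 + \frac{0}{14} = 0 + 0 \cdot \frac{1}{14} = 0 + 0 = 0$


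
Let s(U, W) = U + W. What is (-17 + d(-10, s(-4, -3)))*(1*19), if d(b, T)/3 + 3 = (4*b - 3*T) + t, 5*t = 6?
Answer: -7543/5 ≈ -1508.6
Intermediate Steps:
t = 6/5 (t = (1/5)*6 = 6/5 ≈ 1.2000)
d(b, T) = -27/5 - 9*T + 12*b (d(b, T) = -9 + 3*((4*b - 3*T) + 6/5) = -9 + 3*((-3*T + 4*b) + 6/5) = -9 + 3*(6/5 - 3*T + 4*b) = -9 + (18/5 - 9*T + 12*b) = -27/5 - 9*T + 12*b)
(-17 + d(-10, s(-4, -3)))*(1*19) = (-17 + (-27/5 - 9*(-4 - 3) + 12*(-10)))*(1*19) = (-17 + (-27/5 - 9*(-7) - 120))*19 = (-17 + (-27/5 + 63 - 120))*19 = (-17 - 312/5)*19 = -397/5*19 = -7543/5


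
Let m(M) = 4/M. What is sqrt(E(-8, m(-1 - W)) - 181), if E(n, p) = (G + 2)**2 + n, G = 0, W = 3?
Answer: I*sqrt(185) ≈ 13.601*I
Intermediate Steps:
E(n, p) = 4 + n (E(n, p) = (0 + 2)**2 + n = 2**2 + n = 4 + n)
sqrt(E(-8, m(-1 - W)) - 181) = sqrt((4 - 8) - 181) = sqrt(-4 - 181) = sqrt(-185) = I*sqrt(185)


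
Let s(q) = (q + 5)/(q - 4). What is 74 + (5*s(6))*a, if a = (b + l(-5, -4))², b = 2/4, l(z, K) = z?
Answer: 5047/8 ≈ 630.88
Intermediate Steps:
b = ½ (b = 2*(¼) = ½ ≈ 0.50000)
s(q) = (5 + q)/(-4 + q)
a = 81/4 (a = (½ - 5)² = (-9/2)² = 81/4 ≈ 20.250)
74 + (5*s(6))*a = 74 + (5*((5 + 6)/(-4 + 6)))*(81/4) = 74 + (5*(11/2))*(81/4) = 74 + (55/2)*(81/4) = 74 + 4455/8 = 5047/8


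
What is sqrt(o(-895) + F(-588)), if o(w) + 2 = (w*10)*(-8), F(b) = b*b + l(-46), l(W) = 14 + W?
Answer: sqrt(417310) ≈ 646.00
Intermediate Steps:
F(b) = -32 + b**2 (F(b) = b*b + (14 - 46) = b**2 - 32 = -32 + b**2)
o(w) = -2 - 80*w (o(w) = -2 + (w*10)*(-8) = -2 + (10*w)*(-8) = -2 - 80*w)
sqrt(o(-895) + F(-588)) = sqrt((-2 - 80*(-895)) + (-32 + (-588)**2)) = sqrt((-2 + 71600) + (-32 + 345744)) = sqrt(71598 + 345712) = sqrt(417310)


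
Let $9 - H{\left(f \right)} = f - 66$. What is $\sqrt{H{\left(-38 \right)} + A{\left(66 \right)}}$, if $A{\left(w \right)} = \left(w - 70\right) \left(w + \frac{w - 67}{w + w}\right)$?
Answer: $\frac{i \sqrt{164406}}{33} \approx 12.287 i$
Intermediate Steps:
$A{\left(w \right)} = \left(-70 + w\right) \left(w + \frac{-67 + w}{2 w}\right)$
$H{\left(f \right)} = 75 - f$ ($H{\left(f \right)} = 9 - \left(f - 66\right) = 9 - \left(-66 + f\right) = 75 - f$)
$\sqrt{H{\left(-38 \right)} + A{\left(66 \right)}} = \sqrt{\left(75 - -38\right) + \left(- \frac{137}{2} + 66^{2} + \frac{2345}{66} - 4587\right)} = \sqrt{\left(75 + 38\right) + \left(- \frac{137}{2} + 4356 + 2345 \cdot \frac{1}{66} - 4587\right)} = \sqrt{113 + \left(- \frac{137}{2} + 4356 + \frac{2345}{66} - 4587\right)} = \sqrt{113 - \frac{8711}{33}} = \sqrt{- \frac{4982}{33}} = \frac{i \sqrt{164406}}{33}$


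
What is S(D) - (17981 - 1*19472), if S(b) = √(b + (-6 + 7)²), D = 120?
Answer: 1502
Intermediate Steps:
S(b) = √(1 + b) (S(b) = √(b + 1²) = √(b + 1) = √(1 + b))
S(D) - (17981 - 1*19472) = √(1 + 120) - (17981 - 1*19472) = √121 - (17981 - 19472) = 11 - 1*(-1491) = 11 + 1491 = 1502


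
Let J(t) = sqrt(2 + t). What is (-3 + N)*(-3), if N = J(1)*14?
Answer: 9 - 42*sqrt(3) ≈ -63.746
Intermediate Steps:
N = 14*sqrt(3) (N = sqrt(2 + 1)*14 = sqrt(3)*14 = 14*sqrt(3) ≈ 24.249)
(-3 + N)*(-3) = (-3 + 14*sqrt(3))*(-3) = 9 - 42*sqrt(3)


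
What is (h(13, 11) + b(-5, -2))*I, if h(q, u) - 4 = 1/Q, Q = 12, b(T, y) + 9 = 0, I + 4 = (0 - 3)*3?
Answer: 767/12 ≈ 63.917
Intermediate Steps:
I = -13 (I = -4 + (0 - 3)*3 = -4 - 3*3 = -4 - 9 = -13)
b(T, y) = -9 (b(T, y) = -9 + 0 = -9)
h(q, u) = 49/12 (h(q, u) = 4 + 1/12 = 49/12)
(h(13, 11) + b(-5, -2))*I = (49/12 - 9)*(-13) = -59/12*(-13) = 767/12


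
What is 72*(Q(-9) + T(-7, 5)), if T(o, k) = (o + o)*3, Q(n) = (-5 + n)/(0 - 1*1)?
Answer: -2016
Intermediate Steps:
Q(n) = 5 - n (Q(n) = (-5 + n)/(0 - 1) = (-5 + n)/(-1) = (-5 + n)*(-1) = 5 - n)
T(o, k) = 6*o (T(o, k) = (2*o)*3 = 6*o)
72*(Q(-9) + T(-7, 5)) = 72*((5 - 1*(-9)) + 6*(-7)) = 72*((5 + 9) - 42) = 72*(14 - 42) = 72*(-28) = -2016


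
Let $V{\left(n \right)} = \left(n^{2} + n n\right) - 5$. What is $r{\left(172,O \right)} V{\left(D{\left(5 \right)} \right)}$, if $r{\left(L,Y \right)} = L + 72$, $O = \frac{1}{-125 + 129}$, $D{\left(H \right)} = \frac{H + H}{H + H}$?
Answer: $-732$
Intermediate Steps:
$D{\left(H \right)} = 1$ ($D{\left(H \right)} = \frac{2 H}{2 H} = 2 H \frac{1}{2 H} = 1$)
$O = \frac{1}{4} \approx 0.25$
$r{\left(L,Y \right)} = 72 + L$
$V{\left(n \right)} = -5 + 2 n^{2}$ ($V{\left(n \right)} = \left(n^{2} + n^{2}\right) - 5 = 2 n^{2} - 5 = -5 + 2 n^{2}$)
$r{\left(172,O \right)} V{\left(D{\left(5 \right)} \right)} = \left(72 + 172\right) \left(-5 + 2 \cdot 1^{2}\right) = 244 \left(-5 + 2 \cdot 1\right) = 244 \left(-5 + 2\right) = 244 \left(-3\right) = -732$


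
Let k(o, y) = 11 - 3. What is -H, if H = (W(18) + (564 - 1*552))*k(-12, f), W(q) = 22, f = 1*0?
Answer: -272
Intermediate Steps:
f = 0
k(o, y) = 8
H = 272 (H = (22 + (564 - 1*552))*8 = (22 + (564 - 552))*8 = (22 + 12)*8 = 34*8 = 272)
-H = -1*272 = -272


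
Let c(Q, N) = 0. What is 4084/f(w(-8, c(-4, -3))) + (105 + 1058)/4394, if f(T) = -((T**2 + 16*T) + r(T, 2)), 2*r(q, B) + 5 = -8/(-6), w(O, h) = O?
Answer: 108129961/1735630 ≈ 62.300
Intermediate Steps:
r(q, B) = -11/6 (r(q, B) = -5/2 + (-8/(-6))/2 = -5/2 + (-8*(-1/6))/2 = -5/2 + (1/2)*(4/3) = -5/2 + 2/3 = -11/6)
f(T) = 11/6 - T**2 - 16*T (f(T) = -((T**2 + 16*T) - 11/6) = -(-11/6 + T**2 + 16*T) = 11/6 - T**2 - 16*T)
4084/f(w(-8, c(-4, -3))) + (105 + 1058)/4394 = 4084/(11/6 - 1*(-8)**2 - 16*(-8)) + (105 + 1058)/4394 = 4084/(11/6 - 1*64 + 128) + 1163*(1/4394) = 4084/(11/6 - 64 + 128) + 1163/4394 = 4084/(395/6) + 1163/4394 = 4084*(6/395) + 1163/4394 = 24504/395 + 1163/4394 = 108129961/1735630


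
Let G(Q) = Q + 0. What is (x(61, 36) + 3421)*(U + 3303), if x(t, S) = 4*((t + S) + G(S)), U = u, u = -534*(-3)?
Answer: 19389465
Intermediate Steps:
u = 1602
U = 1602
G(Q) = Q
x(t, S) = 4*t + 8*S (x(t, S) = 4*((t + S) + S) = 4*((S + t) + S) = 4*(t + 2*S) = 4*t + 8*S)
(x(61, 36) + 3421)*(U + 3303) = ((4*61 + 8*36) + 3421)*(1602 + 3303) = ((244 + 288) + 3421)*4905 = (532 + 3421)*4905 = 3953*4905 = 19389465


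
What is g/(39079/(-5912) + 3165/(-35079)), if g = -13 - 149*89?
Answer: 917618558384/463187907 ≈ 1981.1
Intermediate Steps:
g = -13274 (g = -13 - 13261 = -13274)
g/(39079/(-5912) + 3165/(-35079)) = -13274/(39079/(-5912) + 3165/(-35079)) = -13274/(39079*(-1/5912) + 3165*(-1/35079)) = -13274/(-39079/5912 - 1055/11693) = -13274/(-463187907/69129016) = -13274*(-69129016/463187907) = 917618558384/463187907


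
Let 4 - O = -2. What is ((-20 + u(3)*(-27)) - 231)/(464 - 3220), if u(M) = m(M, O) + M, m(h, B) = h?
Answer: 413/2756 ≈ 0.14985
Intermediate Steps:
O = 6 (O = 4 - 1*(-2) = 4 + 2 = 6)
u(M) = 2*M (u(M) = M + M = 2*M)
((-20 + u(3)*(-27)) - 231)/(464 - 3220) = ((-20 + (2*3)*(-27)) - 231)/(464 - 3220) = ((-20 + 6*(-27)) - 231)/(-2756) = ((-20 - 162) - 231)*(-1/2756) = (-182 - 231)*(-1/2756) = -413*(-1/2756) = 413/2756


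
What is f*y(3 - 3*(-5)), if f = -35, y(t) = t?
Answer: -630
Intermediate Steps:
f*y(3 - 3*(-5)) = -35*(3 - 3*(-5)) = -35*(3 + 15) = -35*18 = -630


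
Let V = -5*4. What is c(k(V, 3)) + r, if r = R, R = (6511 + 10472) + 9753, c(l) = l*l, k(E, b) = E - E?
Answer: 26736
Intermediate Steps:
V = -20
k(E, b) = 0
c(l) = l**2
R = 26736 (R = 16983 + 9753 = 26736)
r = 26736
c(k(V, 3)) + r = 0**2 + 26736 = 0 + 26736 = 26736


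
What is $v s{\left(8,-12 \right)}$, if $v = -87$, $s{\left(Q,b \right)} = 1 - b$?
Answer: $-1131$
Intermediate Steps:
$v s{\left(8,-12 \right)} = - 87 \left(1 - -12\right) = - 87 \left(1 + 12\right) = \left(-87\right) 13 = -1131$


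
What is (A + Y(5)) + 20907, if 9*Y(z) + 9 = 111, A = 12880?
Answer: 101395/3 ≈ 33798.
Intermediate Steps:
Y(z) = 34/3 (Y(z) = -1 + (⅑)*111 = -1 + 37/3 = 34/3)
(A + Y(5)) + 20907 = (12880 + 34/3) + 20907 = 38674/3 + 20907 = 101395/3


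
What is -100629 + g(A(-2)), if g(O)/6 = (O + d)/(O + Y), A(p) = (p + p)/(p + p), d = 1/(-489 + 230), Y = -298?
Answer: -860076235/8547 ≈ -1.0063e+5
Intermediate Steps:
d = -1/259 (d = 1/(-259) = -1/259 ≈ -0.0038610)
A(p) = 1 (A(p) = (2*p)/((2*p)) = (2*p)*(1/(2*p)) = 1)
g(O) = 6*(-1/259 + O)/(-298 + O) (g(O) = 6*((O - 1/259)/(O - 298)) = 6*((-1/259 + O)/(-298 + O)) = 6*(-1/259 + O)/(-298 + O))
-100629 + g(A(-2)) = -100629 + 6*(-1 + 259*1)/(259*(-298 + 1)) = -100629 + (6/259)*(-1 + 259)/(-297) = -100629 + (6/259)*(-1/297)*258 = -100629 - 172/8547 = -860076235/8547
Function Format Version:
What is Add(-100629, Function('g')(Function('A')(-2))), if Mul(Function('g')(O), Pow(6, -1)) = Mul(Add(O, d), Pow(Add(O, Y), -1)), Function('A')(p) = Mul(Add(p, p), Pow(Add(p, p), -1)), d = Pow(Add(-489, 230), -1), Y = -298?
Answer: Rational(-860076235, 8547) ≈ -1.0063e+5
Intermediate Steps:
d = Rational(-1, 259) (d = Pow(-259, -1) = Rational(-1, 259) ≈ -0.0038610)
Function('A')(p) = 1 (Function('A')(p) = Mul(Mul(2, p), Pow(Mul(2, p), -1)) = Mul(Mul(2, p), Mul(Rational(1, 2), Pow(p, -1))) = 1)
Function('g')(O) = Mul(6, Pow(Add(-298, O), -1), Add(Rational(-1, 259), O)) (Function('g')(O) = Mul(6, Mul(Add(O, Rational(-1, 259)), Pow(Add(O, -298), -1))) = Mul(6, Mul(Add(Rational(-1, 259), O), Pow(Add(-298, O), -1))) = Mul(6, Mul(Pow(Add(-298, O), -1), Add(Rational(-1, 259), O))) = Mul(6, Pow(Add(-298, O), -1), Add(Rational(-1, 259), O)))
Add(-100629, Function('g')(Function('A')(-2))) = Add(-100629, Mul(Rational(6, 259), Pow(Add(-298, 1), -1), Add(-1, Mul(259, 1)))) = Add(-100629, Mul(Rational(6, 259), Pow(-297, -1), Add(-1, 259))) = Add(-100629, Mul(Rational(6, 259), Rational(-1, 297), 258)) = Add(-100629, Rational(-172, 8547)) = Rational(-860076235, 8547)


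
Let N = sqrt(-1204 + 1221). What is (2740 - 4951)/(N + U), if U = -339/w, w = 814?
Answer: -610116606/11149211 - 1464999756*sqrt(17)/11149211 ≈ -596.50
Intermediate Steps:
U = -339/814 ≈ -0.41646
N = sqrt(17) ≈ 4.1231
(2740 - 4951)/(N + U) = (2740 - 4951)/(sqrt(17) - 339/814) = -2211/(-339/814 + sqrt(17))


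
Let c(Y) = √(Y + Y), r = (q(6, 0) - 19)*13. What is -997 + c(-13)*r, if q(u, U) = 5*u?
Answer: -997 + 143*I*√26 ≈ -997.0 + 729.16*I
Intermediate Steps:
r = 143 (r = (5*6 - 19)*13 = (30 - 19)*13 = 11*13 = 143)
c(Y) = √2*√Y (c(Y) = √(2*Y) = √2*√Y)
-997 + c(-13)*r = -997 + (√2*√(-13))*143 = -997 + (√2*(I*√13))*143 = -997 + (I*√26)*143 = -997 + 143*I*√26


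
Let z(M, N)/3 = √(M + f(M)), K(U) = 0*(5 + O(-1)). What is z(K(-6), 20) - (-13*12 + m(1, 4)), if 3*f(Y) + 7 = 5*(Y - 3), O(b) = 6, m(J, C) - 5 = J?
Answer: 150 + I*√66 ≈ 150.0 + 8.124*I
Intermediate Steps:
m(J, C) = 5 + J
K(U) = 0 (K(U) = 0*(5 + 6) = 0*11 = 0)
f(Y) = -22/3 + 5*Y/3 (f(Y) = -7/3 + (5*(Y - 3))/3 = -7/3 + (5*(-3 + Y))/3 = -7/3 + (-15 + 5*Y)/3 = -7/3 + (-5 + 5*Y/3) = -22/3 + 5*Y/3)
z(M, N) = 3*√(-22/3 + 8*M/3) (z(M, N) = 3*√(M + (-22/3 + 5*M/3)) = 3*√(-22/3 + 8*M/3))
z(K(-6), 20) - (-13*12 + m(1, 4)) = √(-66 + 24*0) - (-13*12 + (5 + 1)) = √(-66 + 0) - (-156 + 6) = √(-66) - 1*(-150) = I*√66 + 150 = 150 + I*√66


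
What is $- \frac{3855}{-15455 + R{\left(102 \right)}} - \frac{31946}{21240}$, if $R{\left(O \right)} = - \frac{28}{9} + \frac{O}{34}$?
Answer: $- \frac{463329877}{369299880} \approx -1.2546$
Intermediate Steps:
$R{\left(O \right)} = - \frac{28}{9} + \frac{O}{34}$ ($R{\left(O \right)} = \left(-28\right) \frac{1}{9} + O \frac{1}{34} = - \frac{28}{9} + \frac{O}{34}$)
$- \frac{3855}{-15455 + R{\left(102 \right)}} - \frac{31946}{21240} = - \frac{3855}{-15455 + \left(- \frac{28}{9} + \frac{1}{34} \cdot 102\right)} - \frac{31946}{21240} = - \frac{3855}{-15455 + \left(- \frac{28}{9} + 3\right)} - \frac{15973}{10620} = - \frac{3855}{-15455 - \frac{1}{9}} - \frac{15973}{10620} = - \frac{3855}{- \frac{139096}{9}} - \frac{15973}{10620} = \left(-3855\right) \left(- \frac{9}{139096}\right) - \frac{15973}{10620} = \frac{34695}{139096} - \frac{15973}{10620} = - \frac{463329877}{369299880}$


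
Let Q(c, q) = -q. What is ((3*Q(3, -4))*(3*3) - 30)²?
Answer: 6084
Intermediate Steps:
((3*Q(3, -4))*(3*3) - 30)² = ((3*(-1*(-4)))*(3*3) - 30)² = ((3*4)*9 - 30)² = (12*9 - 30)² = (108 - 30)² = 78² = 6084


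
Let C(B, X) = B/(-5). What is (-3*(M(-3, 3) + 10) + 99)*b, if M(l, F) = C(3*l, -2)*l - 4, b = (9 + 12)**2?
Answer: 214326/5 ≈ 42865.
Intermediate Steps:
C(B, X) = -B/5 (C(B, X) = B*(-1/5) = -B/5)
b = 441 (b = 21**2 = 441)
M(l, F) = -4 - 3*l**2/5 (M(l, F) = (-3*l/5)*l - 4 = -3*l**2/5 - 4 = -4 - 3*l**2/5)
(-3*(M(-3, 3) + 10) + 99)*b = (-3*((-4 - 3/5*(-3)**2) + 10) + 99)*441 = (-3*((-4 - 3/5*9) + 10) + 99)*441 = (-3*((-4 - 27/5) + 10) + 99)*441 = (-3*(-47/5 + 10) + 99)*441 = (-3*3/5 + 99)*441 = (-9/5 + 99)*441 = (486/5)*441 = 214326/5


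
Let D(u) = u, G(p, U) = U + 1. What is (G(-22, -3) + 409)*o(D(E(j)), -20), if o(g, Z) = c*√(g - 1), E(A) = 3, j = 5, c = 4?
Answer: 1628*√2 ≈ 2302.3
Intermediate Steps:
G(p, U) = 1 + U
o(g, Z) = 4*√(-1 + g) (o(g, Z) = 4*√(g - 1) = 4*√(-1 + g))
(G(-22, -3) + 409)*o(D(E(j)), -20) = ((1 - 3) + 409)*(4*√(-1 + 3)) = (-2 + 409)*(4*√2) = 407*(4*√2) = 1628*√2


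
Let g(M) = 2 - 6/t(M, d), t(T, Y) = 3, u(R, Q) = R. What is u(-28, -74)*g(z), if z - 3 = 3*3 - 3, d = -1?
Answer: 0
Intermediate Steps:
z = 9 (z = 3 + (3*3 - 3) = 3 + (9 - 3) = 3 + 6 = 9)
g(M) = 0 (g(M) = 2 - 6/3 = 2 - 1*2 = 2 - 2 = 0)
u(-28, -74)*g(z) = -28*0 = 0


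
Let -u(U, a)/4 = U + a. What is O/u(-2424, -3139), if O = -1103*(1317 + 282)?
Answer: -1763697/22252 ≈ -79.260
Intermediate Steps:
O = -1763697 (O = -1103*1599 = -1763697)
u(U, a) = -4*U - 4*a (u(U, a) = -4*(U + a) = -4*U - 4*a)
O/u(-2424, -3139) = -1763697/(-4*(-2424) - 4*(-3139)) = -1763697/(9696 + 12556) = -1763697/22252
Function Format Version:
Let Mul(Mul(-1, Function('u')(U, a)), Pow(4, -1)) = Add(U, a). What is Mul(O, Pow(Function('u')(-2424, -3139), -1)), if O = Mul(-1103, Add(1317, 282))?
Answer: Rational(-1763697, 22252) ≈ -79.260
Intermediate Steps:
O = -1763697 (O = Mul(-1103, 1599) = -1763697)
Function('u')(U, a) = Add(Mul(-4, U), Mul(-4, a)) (Function('u')(U, a) = Mul(-4, Add(U, a)) = Add(Mul(-4, U), Mul(-4, a)))
Mul(O, Pow(Function('u')(-2424, -3139), -1)) = Mul(-1763697, Pow(Add(Mul(-4, -2424), Mul(-4, -3139)), -1)) = Mul(-1763697, Pow(Add(9696, 12556), -1)) = Mul(-1763697, Pow(22252, -1)) = Mul(-1763697, Rational(1, 22252)) = Rational(-1763697, 22252)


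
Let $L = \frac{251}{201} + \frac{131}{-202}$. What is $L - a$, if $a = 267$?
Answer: $- \frac{10816363}{40602} \approx -266.4$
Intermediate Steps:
$L = \frac{24371}{40602}$ ($L = 251 \cdot \frac{1}{201} + 131 \left(- \frac{1}{202}\right) = \frac{251}{201} - \frac{131}{202} = \frac{24371}{40602} \approx 0.60024$)
$L - a = \frac{24371}{40602} - 267 = - \frac{10816363}{40602}$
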